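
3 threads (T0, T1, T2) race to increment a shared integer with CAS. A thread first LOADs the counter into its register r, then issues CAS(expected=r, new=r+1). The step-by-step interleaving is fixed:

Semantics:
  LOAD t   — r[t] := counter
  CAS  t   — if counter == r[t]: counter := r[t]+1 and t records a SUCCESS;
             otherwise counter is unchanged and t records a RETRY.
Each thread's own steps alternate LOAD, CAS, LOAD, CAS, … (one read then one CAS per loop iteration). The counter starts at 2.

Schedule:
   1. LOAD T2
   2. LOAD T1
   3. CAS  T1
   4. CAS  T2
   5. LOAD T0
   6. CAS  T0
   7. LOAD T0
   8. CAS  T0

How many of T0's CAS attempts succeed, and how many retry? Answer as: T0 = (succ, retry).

T0 = (2, 0)

[1] T2.load  rd  (counter 2, T2.r 2)
[2] T1.load  rd  (counter 2, T1.r 2)
[3] T1.cas  hit  (counter 3, T1.r 2)
[4] T2.cas  miss  (counter 3, T2.r 2)
[5] T0.load  rd  (counter 3, T0.r 3)
[6] T0.cas  hit  (counter 4, T0.r 3)
[7] T0.load  rd  (counter 4, T0.r 4)
[8] T0.cas  hit  (counter 5, T0.r 4)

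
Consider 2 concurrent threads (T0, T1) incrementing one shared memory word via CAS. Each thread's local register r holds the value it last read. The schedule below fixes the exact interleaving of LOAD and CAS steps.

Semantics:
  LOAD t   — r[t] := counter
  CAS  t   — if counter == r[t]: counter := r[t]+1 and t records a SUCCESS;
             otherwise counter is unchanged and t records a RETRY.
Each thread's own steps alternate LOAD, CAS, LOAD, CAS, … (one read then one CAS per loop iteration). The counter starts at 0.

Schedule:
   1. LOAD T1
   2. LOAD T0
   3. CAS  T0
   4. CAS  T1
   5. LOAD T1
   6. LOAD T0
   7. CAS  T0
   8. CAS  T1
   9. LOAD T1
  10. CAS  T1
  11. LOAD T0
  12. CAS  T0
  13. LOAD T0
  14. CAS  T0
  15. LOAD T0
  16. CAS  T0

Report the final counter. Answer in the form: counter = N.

counter = 6

[1] T1.load  rd  (counter 0, T1.r 0)
[2] T0.load  rd  (counter 0, T0.r 0)
[3] T0.cas  hit  (counter 1, T0.r 0)
[4] T1.cas  miss  (counter 1, T1.r 0)
[5] T1.load  rd  (counter 1, T1.r 1)
[6] T0.load  rd  (counter 1, T0.r 1)
[7] T0.cas  hit  (counter 2, T0.r 1)
[8] T1.cas  miss  (counter 2, T1.r 1)
[9] T1.load  rd  (counter 2, T1.r 2)
[10] T1.cas  hit  (counter 3, T1.r 2)
[11] T0.load  rd  (counter 3, T0.r 3)
[12] T0.cas  hit  (counter 4, T0.r 3)
[13] T0.load  rd  (counter 4, T0.r 4)
[14] T0.cas  hit  (counter 5, T0.r 4)
[15] T0.load  rd  (counter 5, T0.r 5)
[16] T0.cas  hit  (counter 6, T0.r 5)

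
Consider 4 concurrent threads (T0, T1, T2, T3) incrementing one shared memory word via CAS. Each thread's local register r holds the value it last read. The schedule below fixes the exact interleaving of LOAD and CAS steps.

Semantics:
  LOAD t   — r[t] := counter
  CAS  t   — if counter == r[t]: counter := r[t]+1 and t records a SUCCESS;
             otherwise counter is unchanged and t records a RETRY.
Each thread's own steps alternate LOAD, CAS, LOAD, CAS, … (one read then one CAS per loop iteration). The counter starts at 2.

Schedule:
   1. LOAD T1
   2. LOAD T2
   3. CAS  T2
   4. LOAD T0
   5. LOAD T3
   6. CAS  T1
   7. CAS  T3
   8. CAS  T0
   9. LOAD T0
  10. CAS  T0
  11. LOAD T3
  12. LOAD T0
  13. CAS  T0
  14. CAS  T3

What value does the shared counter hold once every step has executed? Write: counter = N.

   1) LOAD T1:  M=2  r_T1=2
   2) LOAD T2:  M=2  r_T2=2
   3) CAS  T2:  M=3  r_T2=2 ✓
   4) LOAD T0:  M=3  r_T0=3
   5) LOAD T3:  M=3  r_T3=3
   6) CAS  T1:  M=3  r_T1=2 ✗
   7) CAS  T3:  M=4  r_T3=3 ✓
   8) CAS  T0:  M=4  r_T0=3 ✗
   9) LOAD T0:  M=4  r_T0=4
  10) CAS  T0:  M=5  r_T0=4 ✓
  11) LOAD T3:  M=5  r_T3=5
  12) LOAD T0:  M=5  r_T0=5
  13) CAS  T0:  M=6  r_T0=5 ✓
  14) CAS  T3:  M=6  r_T3=5 ✗

counter = 6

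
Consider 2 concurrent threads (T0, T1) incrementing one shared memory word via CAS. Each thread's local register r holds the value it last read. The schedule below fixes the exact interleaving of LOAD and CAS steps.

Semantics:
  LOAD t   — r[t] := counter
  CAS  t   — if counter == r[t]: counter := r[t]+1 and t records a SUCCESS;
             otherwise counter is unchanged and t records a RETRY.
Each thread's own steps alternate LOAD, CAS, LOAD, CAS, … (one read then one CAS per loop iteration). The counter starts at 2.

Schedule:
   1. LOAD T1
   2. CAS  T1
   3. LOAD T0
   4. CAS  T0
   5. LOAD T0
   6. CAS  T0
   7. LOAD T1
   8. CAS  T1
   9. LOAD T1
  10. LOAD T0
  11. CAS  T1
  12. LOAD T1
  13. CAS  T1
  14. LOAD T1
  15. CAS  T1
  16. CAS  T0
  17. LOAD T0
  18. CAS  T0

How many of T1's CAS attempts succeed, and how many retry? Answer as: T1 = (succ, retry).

T1 = (5, 0)

[1] T1.load  rd  (counter 2, T1.r 2)
[2] T1.cas  hit  (counter 3, T1.r 2)
[3] T0.load  rd  (counter 3, T0.r 3)
[4] T0.cas  hit  (counter 4, T0.r 3)
[5] T0.load  rd  (counter 4, T0.r 4)
[6] T0.cas  hit  (counter 5, T0.r 4)
[7] T1.load  rd  (counter 5, T1.r 5)
[8] T1.cas  hit  (counter 6, T1.r 5)
[9] T1.load  rd  (counter 6, T1.r 6)
[10] T0.load  rd  (counter 6, T0.r 6)
[11] T1.cas  hit  (counter 7, T1.r 6)
[12] T1.load  rd  (counter 7, T1.r 7)
[13] T1.cas  hit  (counter 8, T1.r 7)
[14] T1.load  rd  (counter 8, T1.r 8)
[15] T1.cas  hit  (counter 9, T1.r 8)
[16] T0.cas  miss  (counter 9, T0.r 6)
[17] T0.load  rd  (counter 9, T0.r 9)
[18] T0.cas  hit  (counter 10, T0.r 9)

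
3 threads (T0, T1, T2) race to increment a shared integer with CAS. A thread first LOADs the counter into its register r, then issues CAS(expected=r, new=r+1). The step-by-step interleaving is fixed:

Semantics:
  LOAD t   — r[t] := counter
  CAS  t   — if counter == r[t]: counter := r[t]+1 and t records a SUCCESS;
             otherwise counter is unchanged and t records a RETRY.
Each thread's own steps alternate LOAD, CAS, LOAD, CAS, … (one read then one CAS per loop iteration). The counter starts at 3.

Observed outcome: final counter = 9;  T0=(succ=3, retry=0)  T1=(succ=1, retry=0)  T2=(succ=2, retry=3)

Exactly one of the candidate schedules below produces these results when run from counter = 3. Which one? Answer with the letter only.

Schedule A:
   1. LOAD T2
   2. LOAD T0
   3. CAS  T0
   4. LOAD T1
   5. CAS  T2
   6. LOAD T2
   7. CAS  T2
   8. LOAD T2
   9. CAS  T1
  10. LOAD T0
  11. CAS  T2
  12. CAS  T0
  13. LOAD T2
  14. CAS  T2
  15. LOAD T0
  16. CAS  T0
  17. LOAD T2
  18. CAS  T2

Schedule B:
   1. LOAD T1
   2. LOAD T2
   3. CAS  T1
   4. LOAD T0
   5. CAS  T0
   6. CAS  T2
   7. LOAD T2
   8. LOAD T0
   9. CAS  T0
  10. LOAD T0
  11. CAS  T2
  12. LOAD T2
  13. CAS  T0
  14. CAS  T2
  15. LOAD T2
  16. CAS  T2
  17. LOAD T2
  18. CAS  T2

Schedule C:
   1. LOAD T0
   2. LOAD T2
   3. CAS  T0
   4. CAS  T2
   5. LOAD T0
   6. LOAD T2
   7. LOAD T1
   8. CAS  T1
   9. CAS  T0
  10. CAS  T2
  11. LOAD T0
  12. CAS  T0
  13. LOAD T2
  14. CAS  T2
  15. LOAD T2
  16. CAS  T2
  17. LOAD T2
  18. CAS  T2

B

Simulating candidate B:
step 1: T1 LOAD ⇒ load; ctr=3 reg=3
step 2: T2 LOAD ⇒ load; ctr=3 reg=3
step 3: T1 CAS ⇒ ok; ctr=4 reg=3
step 4: T0 LOAD ⇒ load; ctr=4 reg=4
step 5: T0 CAS ⇒ ok; ctr=5 reg=4
step 6: T2 CAS ⇒ retry; ctr=5 reg=3
step 7: T2 LOAD ⇒ load; ctr=5 reg=5
step 8: T0 LOAD ⇒ load; ctr=5 reg=5
step 9: T0 CAS ⇒ ok; ctr=6 reg=5
step 10: T0 LOAD ⇒ load; ctr=6 reg=6
step 11: T2 CAS ⇒ retry; ctr=6 reg=5
step 12: T2 LOAD ⇒ load; ctr=6 reg=6
step 13: T0 CAS ⇒ ok; ctr=7 reg=6
step 14: T2 CAS ⇒ retry; ctr=7 reg=6
step 15: T2 LOAD ⇒ load; ctr=7 reg=7
step 16: T2 CAS ⇒ ok; ctr=8 reg=7
step 17: T2 LOAD ⇒ load; ctr=8 reg=8
step 18: T2 CAS ⇒ ok; ctr=9 reg=8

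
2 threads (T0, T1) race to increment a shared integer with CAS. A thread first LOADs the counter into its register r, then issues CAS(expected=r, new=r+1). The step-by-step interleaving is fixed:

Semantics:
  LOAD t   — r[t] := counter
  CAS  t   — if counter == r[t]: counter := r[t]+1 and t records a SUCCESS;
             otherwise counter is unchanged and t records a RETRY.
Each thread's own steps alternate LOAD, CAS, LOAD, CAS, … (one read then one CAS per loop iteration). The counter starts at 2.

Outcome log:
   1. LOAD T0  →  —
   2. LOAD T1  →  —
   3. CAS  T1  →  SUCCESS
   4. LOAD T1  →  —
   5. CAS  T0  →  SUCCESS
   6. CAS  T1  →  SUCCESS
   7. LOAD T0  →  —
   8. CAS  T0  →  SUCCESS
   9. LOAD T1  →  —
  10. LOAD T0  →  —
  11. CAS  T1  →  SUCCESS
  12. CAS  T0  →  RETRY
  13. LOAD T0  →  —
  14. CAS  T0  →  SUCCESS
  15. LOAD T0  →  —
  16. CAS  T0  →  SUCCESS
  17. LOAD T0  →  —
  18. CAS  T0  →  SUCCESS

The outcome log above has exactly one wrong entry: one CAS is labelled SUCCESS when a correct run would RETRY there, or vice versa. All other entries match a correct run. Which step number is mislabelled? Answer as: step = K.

Re-executing:
   1) LOAD T0:  M=2  r_T0=2
   2) LOAD T1:  M=2  r_T1=2
   3) CAS  T1:  M=3  r_T1=2 ✓
   4) LOAD T1:  M=3  r_T1=3
   5) CAS  T0:  M=3  r_T0=2 ✗
   6) CAS  T1:  M=4  r_T1=3 ✓
   7) LOAD T0:  M=4  r_T0=4
   8) CAS  T0:  M=5  r_T0=4 ✓
   9) LOAD T1:  M=5  r_T1=5
  10) LOAD T0:  M=5  r_T0=5
  11) CAS  T1:  M=6  r_T1=5 ✓
  12) CAS  T0:  M=6  r_T0=5 ✗
  13) LOAD T0:  M=6  r_T0=6
  14) CAS  T0:  M=7  r_T0=6 ✓
  15) LOAD T0:  M=7  r_T0=7
  16) CAS  T0:  M=8  r_T0=7 ✓
  17) LOAD T0:  M=8  r_T0=8
  18) CAS  T0:  M=9  r_T0=8 ✓
Flip is step 5.

step = 5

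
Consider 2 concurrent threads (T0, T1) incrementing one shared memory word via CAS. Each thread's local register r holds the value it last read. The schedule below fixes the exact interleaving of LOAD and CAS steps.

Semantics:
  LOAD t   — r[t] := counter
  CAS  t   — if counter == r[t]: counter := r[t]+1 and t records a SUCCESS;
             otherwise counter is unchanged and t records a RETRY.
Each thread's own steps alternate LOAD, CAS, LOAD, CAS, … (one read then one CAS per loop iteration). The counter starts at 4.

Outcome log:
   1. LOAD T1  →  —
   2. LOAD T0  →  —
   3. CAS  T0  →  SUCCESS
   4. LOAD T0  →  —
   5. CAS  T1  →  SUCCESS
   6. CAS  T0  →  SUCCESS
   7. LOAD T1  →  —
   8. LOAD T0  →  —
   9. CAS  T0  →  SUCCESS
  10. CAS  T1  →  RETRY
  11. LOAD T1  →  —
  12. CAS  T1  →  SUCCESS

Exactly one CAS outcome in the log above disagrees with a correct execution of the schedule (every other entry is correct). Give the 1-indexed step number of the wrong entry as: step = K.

step = 5

Correct run:
#1 T1 reads 4
#2 T0 reads 4
#3 T0 CAS(4→5) writes; counter now 5
#4 T0 reads 5
#5 T1 CAS(4→5) fails; counter now 5
#6 T0 CAS(5→6) writes; counter now 6
#7 T1 reads 6
#8 T0 reads 6
#9 T0 CAS(6→7) writes; counter now 7
#10 T1 CAS(6→7) fails; counter now 7
#11 T1 reads 7
#12 T1 CAS(7→8) writes; counter now 8
Flip is step 5.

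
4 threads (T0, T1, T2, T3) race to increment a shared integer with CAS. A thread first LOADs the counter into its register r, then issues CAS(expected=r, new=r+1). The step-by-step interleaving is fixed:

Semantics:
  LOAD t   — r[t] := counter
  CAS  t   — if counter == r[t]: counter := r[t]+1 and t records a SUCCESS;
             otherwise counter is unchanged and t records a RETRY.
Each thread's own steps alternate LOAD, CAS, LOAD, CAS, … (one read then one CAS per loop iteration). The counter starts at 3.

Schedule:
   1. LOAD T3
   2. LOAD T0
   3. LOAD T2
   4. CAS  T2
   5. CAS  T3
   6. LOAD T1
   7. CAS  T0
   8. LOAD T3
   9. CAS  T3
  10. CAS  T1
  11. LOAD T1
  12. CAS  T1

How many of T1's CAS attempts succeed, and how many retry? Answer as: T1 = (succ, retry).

T1 = (1, 1)

   1) LOAD T3:  M=3  r_T3=3
   2) LOAD T0:  M=3  r_T0=3
   3) LOAD T2:  M=3  r_T2=3
   4) CAS  T2:  M=4  r_T2=3 ✓
   5) CAS  T3:  M=4  r_T3=3 ✗
   6) LOAD T1:  M=4  r_T1=4
   7) CAS  T0:  M=4  r_T0=3 ✗
   8) LOAD T3:  M=4  r_T3=4
   9) CAS  T3:  M=5  r_T3=4 ✓
  10) CAS  T1:  M=5  r_T1=4 ✗
  11) LOAD T1:  M=5  r_T1=5
  12) CAS  T1:  M=6  r_T1=5 ✓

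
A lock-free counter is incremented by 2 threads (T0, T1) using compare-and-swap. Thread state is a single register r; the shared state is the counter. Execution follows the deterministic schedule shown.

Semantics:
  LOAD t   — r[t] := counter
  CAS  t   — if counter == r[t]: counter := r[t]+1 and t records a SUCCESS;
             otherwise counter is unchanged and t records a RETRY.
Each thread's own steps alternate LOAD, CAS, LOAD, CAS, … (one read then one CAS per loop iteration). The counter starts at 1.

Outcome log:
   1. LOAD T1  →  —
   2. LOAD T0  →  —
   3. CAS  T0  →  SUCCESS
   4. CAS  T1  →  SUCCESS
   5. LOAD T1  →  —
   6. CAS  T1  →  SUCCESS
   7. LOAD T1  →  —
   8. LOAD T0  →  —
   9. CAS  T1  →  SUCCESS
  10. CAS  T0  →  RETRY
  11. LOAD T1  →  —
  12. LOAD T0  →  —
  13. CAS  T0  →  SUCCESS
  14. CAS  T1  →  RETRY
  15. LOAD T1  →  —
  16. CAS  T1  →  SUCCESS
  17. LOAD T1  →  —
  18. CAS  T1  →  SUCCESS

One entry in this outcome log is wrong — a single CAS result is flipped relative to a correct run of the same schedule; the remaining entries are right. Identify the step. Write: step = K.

step = 4

Correct run:
   1) LOAD T1:  M=1  r_T1=1
   2) LOAD T0:  M=1  r_T0=1
   3) CAS  T0:  M=2  r_T0=1 ✓
   4) CAS  T1:  M=2  r_T1=1 ✗
   5) LOAD T1:  M=2  r_T1=2
   6) CAS  T1:  M=3  r_T1=2 ✓
   7) LOAD T1:  M=3  r_T1=3
   8) LOAD T0:  M=3  r_T0=3
   9) CAS  T1:  M=4  r_T1=3 ✓
  10) CAS  T0:  M=4  r_T0=3 ✗
  11) LOAD T1:  M=4  r_T1=4
  12) LOAD T0:  M=4  r_T0=4
  13) CAS  T0:  M=5  r_T0=4 ✓
  14) CAS  T1:  M=5  r_T1=4 ✗
  15) LOAD T1:  M=5  r_T1=5
  16) CAS  T1:  M=6  r_T1=5 ✓
  17) LOAD T1:  M=6  r_T1=6
  18) CAS  T1:  M=7  r_T1=6 ✓
Log disagrees first at step 4.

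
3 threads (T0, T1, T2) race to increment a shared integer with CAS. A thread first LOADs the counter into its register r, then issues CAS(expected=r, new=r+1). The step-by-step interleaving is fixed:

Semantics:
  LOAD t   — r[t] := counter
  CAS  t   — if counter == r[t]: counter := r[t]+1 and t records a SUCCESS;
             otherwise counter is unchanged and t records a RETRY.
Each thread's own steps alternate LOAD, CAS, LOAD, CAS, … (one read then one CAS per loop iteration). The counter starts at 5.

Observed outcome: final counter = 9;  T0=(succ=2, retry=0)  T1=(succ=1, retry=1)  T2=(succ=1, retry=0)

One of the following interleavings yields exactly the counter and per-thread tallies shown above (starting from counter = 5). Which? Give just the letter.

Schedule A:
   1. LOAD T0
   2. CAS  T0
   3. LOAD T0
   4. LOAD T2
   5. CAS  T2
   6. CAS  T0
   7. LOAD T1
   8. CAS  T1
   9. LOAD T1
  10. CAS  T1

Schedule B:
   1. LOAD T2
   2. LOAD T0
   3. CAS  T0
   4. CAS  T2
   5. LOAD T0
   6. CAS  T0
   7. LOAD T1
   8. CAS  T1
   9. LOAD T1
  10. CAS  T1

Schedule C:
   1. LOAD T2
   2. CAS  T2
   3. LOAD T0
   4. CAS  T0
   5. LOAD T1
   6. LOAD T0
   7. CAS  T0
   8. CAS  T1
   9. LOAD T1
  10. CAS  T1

Run C:
step 1: T2 LOAD ⇒ load; ctr=5 reg=5
step 2: T2 CAS ⇒ ok; ctr=6 reg=5
step 3: T0 LOAD ⇒ load; ctr=6 reg=6
step 4: T0 CAS ⇒ ok; ctr=7 reg=6
step 5: T1 LOAD ⇒ load; ctr=7 reg=7
step 6: T0 LOAD ⇒ load; ctr=7 reg=7
step 7: T0 CAS ⇒ ok; ctr=8 reg=7
step 8: T1 CAS ⇒ retry; ctr=8 reg=7
step 9: T1 LOAD ⇒ load; ctr=8 reg=8
step 10: T1 CAS ⇒ ok; ctr=9 reg=8

C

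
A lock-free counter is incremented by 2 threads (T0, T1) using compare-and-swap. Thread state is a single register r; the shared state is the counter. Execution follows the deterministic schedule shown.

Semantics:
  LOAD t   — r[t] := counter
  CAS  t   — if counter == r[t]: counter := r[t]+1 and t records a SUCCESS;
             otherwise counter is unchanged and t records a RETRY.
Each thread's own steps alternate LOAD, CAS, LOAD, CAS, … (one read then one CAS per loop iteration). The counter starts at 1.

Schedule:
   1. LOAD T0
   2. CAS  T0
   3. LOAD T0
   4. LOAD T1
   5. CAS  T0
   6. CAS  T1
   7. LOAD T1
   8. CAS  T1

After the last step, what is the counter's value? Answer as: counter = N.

   1) LOAD T0:  M=1  r_T0=1
   2) CAS  T0:  M=2  r_T0=1 ✓
   3) LOAD T0:  M=2  r_T0=2
   4) LOAD T1:  M=2  r_T1=2
   5) CAS  T0:  M=3  r_T0=2 ✓
   6) CAS  T1:  M=3  r_T1=2 ✗
   7) LOAD T1:  M=3  r_T1=3
   8) CAS  T1:  M=4  r_T1=3 ✓

counter = 4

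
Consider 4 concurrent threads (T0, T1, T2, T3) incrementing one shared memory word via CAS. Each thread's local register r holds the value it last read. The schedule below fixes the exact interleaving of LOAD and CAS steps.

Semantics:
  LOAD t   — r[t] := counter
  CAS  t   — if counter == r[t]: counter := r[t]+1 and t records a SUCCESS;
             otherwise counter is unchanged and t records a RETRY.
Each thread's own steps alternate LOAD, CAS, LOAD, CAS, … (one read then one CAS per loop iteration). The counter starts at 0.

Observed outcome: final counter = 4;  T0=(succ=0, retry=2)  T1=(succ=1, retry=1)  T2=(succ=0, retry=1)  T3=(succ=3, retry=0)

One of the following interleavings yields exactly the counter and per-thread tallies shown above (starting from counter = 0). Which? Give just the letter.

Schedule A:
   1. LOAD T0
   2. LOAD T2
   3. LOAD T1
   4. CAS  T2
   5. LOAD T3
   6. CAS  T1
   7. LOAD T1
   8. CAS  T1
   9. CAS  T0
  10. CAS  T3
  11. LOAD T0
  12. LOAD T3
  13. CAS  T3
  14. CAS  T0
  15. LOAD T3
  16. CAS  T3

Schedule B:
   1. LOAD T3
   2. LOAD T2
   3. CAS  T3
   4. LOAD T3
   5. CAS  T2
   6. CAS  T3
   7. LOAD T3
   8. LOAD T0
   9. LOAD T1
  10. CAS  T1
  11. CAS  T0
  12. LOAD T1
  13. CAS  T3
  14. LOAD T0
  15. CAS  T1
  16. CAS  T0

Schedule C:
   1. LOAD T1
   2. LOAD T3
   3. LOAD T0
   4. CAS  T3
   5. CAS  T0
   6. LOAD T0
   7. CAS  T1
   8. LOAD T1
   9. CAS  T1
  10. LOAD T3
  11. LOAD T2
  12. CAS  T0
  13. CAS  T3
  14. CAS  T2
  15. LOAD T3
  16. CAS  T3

Simulating candidate C:
T1 LOAD — after: cnt=0, r=0 — load
T3 LOAD — after: cnt=0, r=0 — load
T0 LOAD — after: cnt=0, r=0 — load
T3 CAS — after: cnt=1, r=0 — ok
T0 CAS — after: cnt=1, r=0 — retry
T0 LOAD — after: cnt=1, r=1 — load
T1 CAS — after: cnt=1, r=0 — retry
T1 LOAD — after: cnt=1, r=1 — load
T1 CAS — after: cnt=2, r=1 — ok
T3 LOAD — after: cnt=2, r=2 — load
T2 LOAD — after: cnt=2, r=2 — load
T0 CAS — after: cnt=2, r=1 — retry
T3 CAS — after: cnt=3, r=2 — ok
T2 CAS — after: cnt=3, r=2 — retry
T3 LOAD — after: cnt=3, r=3 — load
T3 CAS — after: cnt=4, r=3 — ok

C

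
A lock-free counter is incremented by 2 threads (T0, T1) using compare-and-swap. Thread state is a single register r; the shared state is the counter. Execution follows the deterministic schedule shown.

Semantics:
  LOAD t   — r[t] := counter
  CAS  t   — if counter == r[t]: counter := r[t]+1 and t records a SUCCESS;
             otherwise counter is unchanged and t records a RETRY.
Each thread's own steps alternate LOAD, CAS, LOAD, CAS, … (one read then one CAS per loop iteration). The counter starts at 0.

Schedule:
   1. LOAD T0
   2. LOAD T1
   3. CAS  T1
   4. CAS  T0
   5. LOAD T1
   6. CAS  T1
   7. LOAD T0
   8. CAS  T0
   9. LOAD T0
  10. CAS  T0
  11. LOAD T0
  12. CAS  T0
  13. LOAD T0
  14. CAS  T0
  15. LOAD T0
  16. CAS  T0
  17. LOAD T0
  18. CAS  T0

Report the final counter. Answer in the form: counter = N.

counter = 8

step 1: T0 LOAD ⇒ load; ctr=0 reg=0
step 2: T1 LOAD ⇒ load; ctr=0 reg=0
step 3: T1 CAS ⇒ ok; ctr=1 reg=0
step 4: T0 CAS ⇒ retry; ctr=1 reg=0
step 5: T1 LOAD ⇒ load; ctr=1 reg=1
step 6: T1 CAS ⇒ ok; ctr=2 reg=1
step 7: T0 LOAD ⇒ load; ctr=2 reg=2
step 8: T0 CAS ⇒ ok; ctr=3 reg=2
step 9: T0 LOAD ⇒ load; ctr=3 reg=3
step 10: T0 CAS ⇒ ok; ctr=4 reg=3
step 11: T0 LOAD ⇒ load; ctr=4 reg=4
step 12: T0 CAS ⇒ ok; ctr=5 reg=4
step 13: T0 LOAD ⇒ load; ctr=5 reg=5
step 14: T0 CAS ⇒ ok; ctr=6 reg=5
step 15: T0 LOAD ⇒ load; ctr=6 reg=6
step 16: T0 CAS ⇒ ok; ctr=7 reg=6
step 17: T0 LOAD ⇒ load; ctr=7 reg=7
step 18: T0 CAS ⇒ ok; ctr=8 reg=7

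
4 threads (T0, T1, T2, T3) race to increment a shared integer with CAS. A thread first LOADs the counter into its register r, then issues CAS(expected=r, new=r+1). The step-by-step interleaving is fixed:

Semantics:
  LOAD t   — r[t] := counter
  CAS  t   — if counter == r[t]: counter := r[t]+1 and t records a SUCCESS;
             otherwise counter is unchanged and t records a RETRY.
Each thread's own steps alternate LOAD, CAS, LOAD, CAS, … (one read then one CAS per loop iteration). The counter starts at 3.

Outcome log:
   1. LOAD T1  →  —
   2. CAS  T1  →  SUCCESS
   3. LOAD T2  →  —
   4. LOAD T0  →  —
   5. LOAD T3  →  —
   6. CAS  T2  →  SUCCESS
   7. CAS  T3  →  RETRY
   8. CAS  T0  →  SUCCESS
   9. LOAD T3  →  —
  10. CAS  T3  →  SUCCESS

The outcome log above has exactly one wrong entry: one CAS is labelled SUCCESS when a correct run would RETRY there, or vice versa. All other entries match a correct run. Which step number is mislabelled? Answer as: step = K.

step = 8

Correct run:
step 1: T1 LOAD ⇒ load; ctr=3 reg=3
step 2: T1 CAS ⇒ ok; ctr=4 reg=3
step 3: T2 LOAD ⇒ load; ctr=4 reg=4
step 4: T0 LOAD ⇒ load; ctr=4 reg=4
step 5: T3 LOAD ⇒ load; ctr=4 reg=4
step 6: T2 CAS ⇒ ok; ctr=5 reg=4
step 7: T3 CAS ⇒ retry; ctr=5 reg=4
step 8: T0 CAS ⇒ retry; ctr=5 reg=4
step 9: T3 LOAD ⇒ load; ctr=5 reg=5
step 10: T3 CAS ⇒ ok; ctr=6 reg=5
Log disagrees first at step 8.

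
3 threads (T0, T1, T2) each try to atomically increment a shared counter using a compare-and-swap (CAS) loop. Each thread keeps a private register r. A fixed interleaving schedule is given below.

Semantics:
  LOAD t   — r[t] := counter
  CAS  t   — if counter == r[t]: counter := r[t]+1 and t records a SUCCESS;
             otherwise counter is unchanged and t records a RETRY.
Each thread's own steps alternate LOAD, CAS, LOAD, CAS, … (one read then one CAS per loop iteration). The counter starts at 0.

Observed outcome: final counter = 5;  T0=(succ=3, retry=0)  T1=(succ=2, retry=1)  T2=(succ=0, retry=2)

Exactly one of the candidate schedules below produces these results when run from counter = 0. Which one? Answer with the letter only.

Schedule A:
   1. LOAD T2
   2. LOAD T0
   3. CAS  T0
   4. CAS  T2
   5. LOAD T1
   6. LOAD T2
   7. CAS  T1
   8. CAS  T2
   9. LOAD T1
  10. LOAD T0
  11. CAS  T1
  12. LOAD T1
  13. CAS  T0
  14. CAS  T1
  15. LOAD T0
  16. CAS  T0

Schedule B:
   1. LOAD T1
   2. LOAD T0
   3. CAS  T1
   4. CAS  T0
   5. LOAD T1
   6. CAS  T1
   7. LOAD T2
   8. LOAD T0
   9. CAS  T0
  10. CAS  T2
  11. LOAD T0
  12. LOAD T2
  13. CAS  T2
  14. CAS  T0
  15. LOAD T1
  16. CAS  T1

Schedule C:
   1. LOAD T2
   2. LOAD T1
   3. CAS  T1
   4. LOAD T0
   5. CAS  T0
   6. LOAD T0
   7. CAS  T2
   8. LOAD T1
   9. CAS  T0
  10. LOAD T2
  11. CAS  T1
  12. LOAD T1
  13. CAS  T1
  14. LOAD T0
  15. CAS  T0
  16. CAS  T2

C

Run C:
[1] T2.load  rd  (counter 0, T2.r 0)
[2] T1.load  rd  (counter 0, T1.r 0)
[3] T1.cas  hit  (counter 1, T1.r 0)
[4] T0.load  rd  (counter 1, T0.r 1)
[5] T0.cas  hit  (counter 2, T0.r 1)
[6] T0.load  rd  (counter 2, T0.r 2)
[7] T2.cas  miss  (counter 2, T2.r 0)
[8] T1.load  rd  (counter 2, T1.r 2)
[9] T0.cas  hit  (counter 3, T0.r 2)
[10] T2.load  rd  (counter 3, T2.r 3)
[11] T1.cas  miss  (counter 3, T1.r 2)
[12] T1.load  rd  (counter 3, T1.r 3)
[13] T1.cas  hit  (counter 4, T1.r 3)
[14] T0.load  rd  (counter 4, T0.r 4)
[15] T0.cas  hit  (counter 5, T0.r 4)
[16] T2.cas  miss  (counter 5, T2.r 3)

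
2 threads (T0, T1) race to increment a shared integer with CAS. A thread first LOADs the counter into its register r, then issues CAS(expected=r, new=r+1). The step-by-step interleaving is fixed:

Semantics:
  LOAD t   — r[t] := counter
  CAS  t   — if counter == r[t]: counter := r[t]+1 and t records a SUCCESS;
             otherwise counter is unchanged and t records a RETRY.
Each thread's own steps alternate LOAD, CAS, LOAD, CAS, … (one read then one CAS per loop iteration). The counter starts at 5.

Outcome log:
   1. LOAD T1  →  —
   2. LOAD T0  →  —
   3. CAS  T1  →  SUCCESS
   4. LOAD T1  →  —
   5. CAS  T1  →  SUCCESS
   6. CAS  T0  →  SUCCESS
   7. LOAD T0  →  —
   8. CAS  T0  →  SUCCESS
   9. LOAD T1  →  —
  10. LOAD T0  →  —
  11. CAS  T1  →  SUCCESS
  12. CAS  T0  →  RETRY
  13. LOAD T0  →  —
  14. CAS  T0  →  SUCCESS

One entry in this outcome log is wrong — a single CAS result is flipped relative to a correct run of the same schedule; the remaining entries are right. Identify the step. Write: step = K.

step = 6

Re-executing:
step 1: T1 LOAD ⇒ load; ctr=5 reg=5
step 2: T0 LOAD ⇒ load; ctr=5 reg=5
step 3: T1 CAS ⇒ ok; ctr=6 reg=5
step 4: T1 LOAD ⇒ load; ctr=6 reg=6
step 5: T1 CAS ⇒ ok; ctr=7 reg=6
step 6: T0 CAS ⇒ retry; ctr=7 reg=5
step 7: T0 LOAD ⇒ load; ctr=7 reg=7
step 8: T0 CAS ⇒ ok; ctr=8 reg=7
step 9: T1 LOAD ⇒ load; ctr=8 reg=8
step 10: T0 LOAD ⇒ load; ctr=8 reg=8
step 11: T1 CAS ⇒ ok; ctr=9 reg=8
step 12: T0 CAS ⇒ retry; ctr=9 reg=8
step 13: T0 LOAD ⇒ load; ctr=9 reg=9
step 14: T0 CAS ⇒ ok; ctr=10 reg=9
Flip is step 6.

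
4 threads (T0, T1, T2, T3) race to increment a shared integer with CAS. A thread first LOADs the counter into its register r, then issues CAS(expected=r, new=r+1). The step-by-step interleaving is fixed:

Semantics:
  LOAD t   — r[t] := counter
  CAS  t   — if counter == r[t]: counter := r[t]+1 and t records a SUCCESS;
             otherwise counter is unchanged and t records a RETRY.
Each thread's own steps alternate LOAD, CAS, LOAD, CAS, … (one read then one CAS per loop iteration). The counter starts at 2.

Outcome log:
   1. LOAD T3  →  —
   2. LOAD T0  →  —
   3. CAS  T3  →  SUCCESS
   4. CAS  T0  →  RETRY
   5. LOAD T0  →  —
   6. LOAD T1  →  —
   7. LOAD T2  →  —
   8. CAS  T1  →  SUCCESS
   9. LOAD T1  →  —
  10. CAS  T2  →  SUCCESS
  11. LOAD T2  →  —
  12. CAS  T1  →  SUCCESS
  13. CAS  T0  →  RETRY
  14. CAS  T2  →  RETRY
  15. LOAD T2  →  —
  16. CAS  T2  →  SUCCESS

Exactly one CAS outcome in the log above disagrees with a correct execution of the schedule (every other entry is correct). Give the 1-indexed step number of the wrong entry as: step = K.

step = 10

Re-executing:
#1 T3 reads 2
#2 T0 reads 2
#3 T3 CAS(2→3) writes; counter now 3
#4 T0 CAS(2→3) fails; counter now 3
#5 T0 reads 3
#6 T1 reads 3
#7 T2 reads 3
#8 T1 CAS(3→4) writes; counter now 4
#9 T1 reads 4
#10 T2 CAS(3→4) fails; counter now 4
#11 T2 reads 4
#12 T1 CAS(4→5) writes; counter now 5
#13 T0 CAS(3→4) fails; counter now 5
#14 T2 CAS(4→5) fails; counter now 5
#15 T2 reads 5
#16 T2 CAS(5→6) writes; counter now 6
Log disagrees first at step 10.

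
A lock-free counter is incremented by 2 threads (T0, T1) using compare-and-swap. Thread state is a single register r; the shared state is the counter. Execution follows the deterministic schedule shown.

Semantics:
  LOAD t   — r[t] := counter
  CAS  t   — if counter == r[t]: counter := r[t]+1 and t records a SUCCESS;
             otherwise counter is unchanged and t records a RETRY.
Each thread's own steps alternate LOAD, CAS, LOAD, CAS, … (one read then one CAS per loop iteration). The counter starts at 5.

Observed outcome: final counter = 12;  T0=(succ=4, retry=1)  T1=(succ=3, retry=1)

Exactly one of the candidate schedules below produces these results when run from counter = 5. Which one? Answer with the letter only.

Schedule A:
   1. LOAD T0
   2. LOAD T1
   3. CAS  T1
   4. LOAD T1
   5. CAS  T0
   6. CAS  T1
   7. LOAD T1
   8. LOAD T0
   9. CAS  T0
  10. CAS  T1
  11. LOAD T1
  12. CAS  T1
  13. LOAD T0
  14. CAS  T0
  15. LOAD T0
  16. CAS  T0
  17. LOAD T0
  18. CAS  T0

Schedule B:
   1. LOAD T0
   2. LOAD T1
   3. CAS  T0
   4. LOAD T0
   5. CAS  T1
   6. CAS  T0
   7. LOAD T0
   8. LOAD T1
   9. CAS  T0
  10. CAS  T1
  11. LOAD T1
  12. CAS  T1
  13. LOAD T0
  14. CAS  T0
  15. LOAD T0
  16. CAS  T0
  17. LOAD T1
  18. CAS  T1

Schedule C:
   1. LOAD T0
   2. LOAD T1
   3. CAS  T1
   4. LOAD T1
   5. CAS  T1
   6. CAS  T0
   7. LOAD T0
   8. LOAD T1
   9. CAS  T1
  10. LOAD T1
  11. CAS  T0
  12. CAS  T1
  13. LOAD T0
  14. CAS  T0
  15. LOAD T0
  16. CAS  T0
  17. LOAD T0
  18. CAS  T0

Simulating candidate A:
1. LOAD T0 → mem=5 r[T0]=5 [LOAD]
2. LOAD T1 → mem=5 r[T1]=5 [LOAD]
3. CAS T1 → mem=6 r[T1]=5 [OK]
4. LOAD T1 → mem=6 r[T1]=6 [LOAD]
5. CAS T0 → mem=6 r[T0]=5 [RETRY]
6. CAS T1 → mem=7 r[T1]=6 [OK]
7. LOAD T1 → mem=7 r[T1]=7 [LOAD]
8. LOAD T0 → mem=7 r[T0]=7 [LOAD]
9. CAS T0 → mem=8 r[T0]=7 [OK]
10. CAS T1 → mem=8 r[T1]=7 [RETRY]
11. LOAD T1 → mem=8 r[T1]=8 [LOAD]
12. CAS T1 → mem=9 r[T1]=8 [OK]
13. LOAD T0 → mem=9 r[T0]=9 [LOAD]
14. CAS T0 → mem=10 r[T0]=9 [OK]
15. LOAD T0 → mem=10 r[T0]=10 [LOAD]
16. CAS T0 → mem=11 r[T0]=10 [OK]
17. LOAD T0 → mem=11 r[T0]=11 [LOAD]
18. CAS T0 → mem=12 r[T0]=11 [OK]

A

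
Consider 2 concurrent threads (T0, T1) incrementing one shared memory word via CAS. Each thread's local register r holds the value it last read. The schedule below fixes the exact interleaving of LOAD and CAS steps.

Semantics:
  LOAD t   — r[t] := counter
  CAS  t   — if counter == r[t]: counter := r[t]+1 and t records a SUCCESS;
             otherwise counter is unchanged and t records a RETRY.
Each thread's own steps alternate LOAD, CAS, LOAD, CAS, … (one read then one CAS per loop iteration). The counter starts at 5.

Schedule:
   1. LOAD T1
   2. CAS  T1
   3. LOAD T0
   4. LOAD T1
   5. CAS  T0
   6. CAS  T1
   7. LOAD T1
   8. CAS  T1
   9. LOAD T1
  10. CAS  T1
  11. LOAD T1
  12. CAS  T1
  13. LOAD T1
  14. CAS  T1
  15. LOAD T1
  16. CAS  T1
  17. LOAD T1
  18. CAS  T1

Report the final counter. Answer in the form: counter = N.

counter = 13

T1 LOAD — after: cnt=5, r=5 — load
T1 CAS — after: cnt=6, r=5 — ok
T0 LOAD — after: cnt=6, r=6 — load
T1 LOAD — after: cnt=6, r=6 — load
T0 CAS — after: cnt=7, r=6 — ok
T1 CAS — after: cnt=7, r=6 — retry
T1 LOAD — after: cnt=7, r=7 — load
T1 CAS — after: cnt=8, r=7 — ok
T1 LOAD — after: cnt=8, r=8 — load
T1 CAS — after: cnt=9, r=8 — ok
T1 LOAD — after: cnt=9, r=9 — load
T1 CAS — after: cnt=10, r=9 — ok
T1 LOAD — after: cnt=10, r=10 — load
T1 CAS — after: cnt=11, r=10 — ok
T1 LOAD — after: cnt=11, r=11 — load
T1 CAS — after: cnt=12, r=11 — ok
T1 LOAD — after: cnt=12, r=12 — load
T1 CAS — after: cnt=13, r=12 — ok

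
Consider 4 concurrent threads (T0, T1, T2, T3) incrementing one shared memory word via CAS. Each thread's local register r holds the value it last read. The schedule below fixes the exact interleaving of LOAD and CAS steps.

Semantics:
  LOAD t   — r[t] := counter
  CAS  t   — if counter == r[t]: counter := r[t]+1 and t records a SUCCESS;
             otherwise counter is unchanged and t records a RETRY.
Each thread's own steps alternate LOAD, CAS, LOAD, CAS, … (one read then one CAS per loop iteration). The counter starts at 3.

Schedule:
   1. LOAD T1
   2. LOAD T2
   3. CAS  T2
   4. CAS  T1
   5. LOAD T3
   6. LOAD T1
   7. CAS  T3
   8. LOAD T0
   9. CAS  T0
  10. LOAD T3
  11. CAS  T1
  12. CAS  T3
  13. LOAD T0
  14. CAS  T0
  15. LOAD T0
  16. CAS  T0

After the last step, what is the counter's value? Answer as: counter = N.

1. LOAD T1 → mem=3 r[T1]=3 [LOAD]
2. LOAD T2 → mem=3 r[T2]=3 [LOAD]
3. CAS T2 → mem=4 r[T2]=3 [OK]
4. CAS T1 → mem=4 r[T1]=3 [RETRY]
5. LOAD T3 → mem=4 r[T3]=4 [LOAD]
6. LOAD T1 → mem=4 r[T1]=4 [LOAD]
7. CAS T3 → mem=5 r[T3]=4 [OK]
8. LOAD T0 → mem=5 r[T0]=5 [LOAD]
9. CAS T0 → mem=6 r[T0]=5 [OK]
10. LOAD T3 → mem=6 r[T3]=6 [LOAD]
11. CAS T1 → mem=6 r[T1]=4 [RETRY]
12. CAS T3 → mem=7 r[T3]=6 [OK]
13. LOAD T0 → mem=7 r[T0]=7 [LOAD]
14. CAS T0 → mem=8 r[T0]=7 [OK]
15. LOAD T0 → mem=8 r[T0]=8 [LOAD]
16. CAS T0 → mem=9 r[T0]=8 [OK]

counter = 9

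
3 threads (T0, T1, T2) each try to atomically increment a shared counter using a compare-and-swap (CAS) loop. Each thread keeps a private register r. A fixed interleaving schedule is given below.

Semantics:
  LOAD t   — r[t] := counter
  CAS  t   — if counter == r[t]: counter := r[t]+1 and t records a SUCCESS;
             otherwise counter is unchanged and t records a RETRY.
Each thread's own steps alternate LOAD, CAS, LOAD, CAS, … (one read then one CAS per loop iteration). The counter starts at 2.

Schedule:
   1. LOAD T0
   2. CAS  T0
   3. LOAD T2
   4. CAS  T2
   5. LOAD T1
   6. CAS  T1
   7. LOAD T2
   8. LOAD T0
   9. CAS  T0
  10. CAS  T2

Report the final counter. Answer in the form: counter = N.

counter = 6

#1 T0 reads 2
#2 T0 CAS(2→3) writes; counter now 3
#3 T2 reads 3
#4 T2 CAS(3→4) writes; counter now 4
#5 T1 reads 4
#6 T1 CAS(4→5) writes; counter now 5
#7 T2 reads 5
#8 T0 reads 5
#9 T0 CAS(5→6) writes; counter now 6
#10 T2 CAS(5→6) fails; counter now 6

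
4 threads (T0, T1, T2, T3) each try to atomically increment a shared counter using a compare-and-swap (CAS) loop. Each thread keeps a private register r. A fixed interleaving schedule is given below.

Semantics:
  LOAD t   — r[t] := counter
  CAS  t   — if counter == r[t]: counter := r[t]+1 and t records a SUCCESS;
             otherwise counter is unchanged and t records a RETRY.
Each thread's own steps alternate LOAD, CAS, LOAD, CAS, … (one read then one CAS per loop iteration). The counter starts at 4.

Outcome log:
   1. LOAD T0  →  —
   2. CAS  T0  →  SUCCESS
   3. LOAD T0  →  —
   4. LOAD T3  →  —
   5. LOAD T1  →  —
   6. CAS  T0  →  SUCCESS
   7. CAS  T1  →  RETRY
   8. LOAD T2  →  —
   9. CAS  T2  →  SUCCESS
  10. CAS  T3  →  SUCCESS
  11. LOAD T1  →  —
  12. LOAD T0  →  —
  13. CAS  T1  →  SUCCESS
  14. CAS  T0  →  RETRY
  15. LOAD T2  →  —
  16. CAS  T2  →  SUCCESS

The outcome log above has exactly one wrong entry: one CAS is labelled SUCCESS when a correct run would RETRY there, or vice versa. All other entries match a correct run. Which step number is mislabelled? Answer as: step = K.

Correct run:
T0 LOAD — after: cnt=4, r=4 — load
T0 CAS — after: cnt=5, r=4 — ok
T0 LOAD — after: cnt=5, r=5 — load
T3 LOAD — after: cnt=5, r=5 — load
T1 LOAD — after: cnt=5, r=5 — load
T0 CAS — after: cnt=6, r=5 — ok
T1 CAS — after: cnt=6, r=5 — retry
T2 LOAD — after: cnt=6, r=6 — load
T2 CAS — after: cnt=7, r=6 — ok
T3 CAS — after: cnt=7, r=5 — retry
T1 LOAD — after: cnt=7, r=7 — load
T0 LOAD — after: cnt=7, r=7 — load
T1 CAS — after: cnt=8, r=7 — ok
T0 CAS — after: cnt=8, r=7 — retry
T2 LOAD — after: cnt=8, r=8 — load
T2 CAS — after: cnt=9, r=8 — ok
Flip is step 10.

step = 10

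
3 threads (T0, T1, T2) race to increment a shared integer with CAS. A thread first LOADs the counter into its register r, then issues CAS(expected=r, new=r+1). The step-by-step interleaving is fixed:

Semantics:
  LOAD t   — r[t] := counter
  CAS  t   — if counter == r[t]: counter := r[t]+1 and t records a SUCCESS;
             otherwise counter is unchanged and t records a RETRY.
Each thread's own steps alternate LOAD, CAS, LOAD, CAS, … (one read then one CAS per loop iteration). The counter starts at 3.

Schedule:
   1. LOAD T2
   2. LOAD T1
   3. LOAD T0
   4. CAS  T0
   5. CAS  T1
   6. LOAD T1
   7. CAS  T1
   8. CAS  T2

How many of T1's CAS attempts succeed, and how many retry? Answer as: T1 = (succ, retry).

T1 = (1, 1)

[1] T2.load  rd  (counter 3, T2.r 3)
[2] T1.load  rd  (counter 3, T1.r 3)
[3] T0.load  rd  (counter 3, T0.r 3)
[4] T0.cas  hit  (counter 4, T0.r 3)
[5] T1.cas  miss  (counter 4, T1.r 3)
[6] T1.load  rd  (counter 4, T1.r 4)
[7] T1.cas  hit  (counter 5, T1.r 4)
[8] T2.cas  miss  (counter 5, T2.r 3)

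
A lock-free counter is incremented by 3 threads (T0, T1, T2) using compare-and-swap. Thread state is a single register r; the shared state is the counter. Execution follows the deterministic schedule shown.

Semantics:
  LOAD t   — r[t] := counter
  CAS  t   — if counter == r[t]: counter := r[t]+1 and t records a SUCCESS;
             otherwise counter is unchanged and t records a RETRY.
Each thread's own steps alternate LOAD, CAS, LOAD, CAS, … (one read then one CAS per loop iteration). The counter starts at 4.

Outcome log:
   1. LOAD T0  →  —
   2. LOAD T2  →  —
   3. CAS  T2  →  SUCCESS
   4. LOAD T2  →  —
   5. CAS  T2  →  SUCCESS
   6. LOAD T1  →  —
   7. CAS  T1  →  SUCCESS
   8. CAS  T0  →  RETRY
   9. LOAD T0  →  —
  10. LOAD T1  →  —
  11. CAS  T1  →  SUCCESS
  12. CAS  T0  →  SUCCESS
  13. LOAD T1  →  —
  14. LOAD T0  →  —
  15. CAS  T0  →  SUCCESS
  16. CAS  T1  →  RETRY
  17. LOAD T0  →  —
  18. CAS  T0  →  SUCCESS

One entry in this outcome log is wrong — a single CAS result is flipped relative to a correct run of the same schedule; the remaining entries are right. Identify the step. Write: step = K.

step = 12

Re-executing:
T0 LOAD — after: cnt=4, r=4 — load
T2 LOAD — after: cnt=4, r=4 — load
T2 CAS — after: cnt=5, r=4 — ok
T2 LOAD — after: cnt=5, r=5 — load
T2 CAS — after: cnt=6, r=5 — ok
T1 LOAD — after: cnt=6, r=6 — load
T1 CAS — after: cnt=7, r=6 — ok
T0 CAS — after: cnt=7, r=4 — retry
T0 LOAD — after: cnt=7, r=7 — load
T1 LOAD — after: cnt=7, r=7 — load
T1 CAS — after: cnt=8, r=7 — ok
T0 CAS — after: cnt=8, r=7 — retry
T1 LOAD — after: cnt=8, r=8 — load
T0 LOAD — after: cnt=8, r=8 — load
T0 CAS — after: cnt=9, r=8 — ok
T1 CAS — after: cnt=9, r=8 — retry
T0 LOAD — after: cnt=9, r=9 — load
T0 CAS — after: cnt=10, r=9 — ok
Mismatch at 12.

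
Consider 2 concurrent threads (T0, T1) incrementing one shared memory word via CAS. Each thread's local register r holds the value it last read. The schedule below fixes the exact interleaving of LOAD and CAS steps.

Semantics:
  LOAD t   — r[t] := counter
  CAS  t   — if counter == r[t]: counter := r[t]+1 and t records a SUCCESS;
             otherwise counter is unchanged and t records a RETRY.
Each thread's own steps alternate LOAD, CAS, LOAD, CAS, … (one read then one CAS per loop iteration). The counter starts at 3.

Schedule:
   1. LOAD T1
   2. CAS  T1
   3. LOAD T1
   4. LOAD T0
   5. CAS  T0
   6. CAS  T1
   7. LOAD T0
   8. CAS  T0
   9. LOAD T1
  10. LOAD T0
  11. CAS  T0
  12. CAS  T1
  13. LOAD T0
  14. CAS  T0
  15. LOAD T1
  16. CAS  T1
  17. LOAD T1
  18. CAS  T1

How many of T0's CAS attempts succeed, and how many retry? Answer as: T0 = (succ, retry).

T0 = (4, 0)

step 1: T1 LOAD ⇒ load; ctr=3 reg=3
step 2: T1 CAS ⇒ ok; ctr=4 reg=3
step 3: T1 LOAD ⇒ load; ctr=4 reg=4
step 4: T0 LOAD ⇒ load; ctr=4 reg=4
step 5: T0 CAS ⇒ ok; ctr=5 reg=4
step 6: T1 CAS ⇒ retry; ctr=5 reg=4
step 7: T0 LOAD ⇒ load; ctr=5 reg=5
step 8: T0 CAS ⇒ ok; ctr=6 reg=5
step 9: T1 LOAD ⇒ load; ctr=6 reg=6
step 10: T0 LOAD ⇒ load; ctr=6 reg=6
step 11: T0 CAS ⇒ ok; ctr=7 reg=6
step 12: T1 CAS ⇒ retry; ctr=7 reg=6
step 13: T0 LOAD ⇒ load; ctr=7 reg=7
step 14: T0 CAS ⇒ ok; ctr=8 reg=7
step 15: T1 LOAD ⇒ load; ctr=8 reg=8
step 16: T1 CAS ⇒ ok; ctr=9 reg=8
step 17: T1 LOAD ⇒ load; ctr=9 reg=9
step 18: T1 CAS ⇒ ok; ctr=10 reg=9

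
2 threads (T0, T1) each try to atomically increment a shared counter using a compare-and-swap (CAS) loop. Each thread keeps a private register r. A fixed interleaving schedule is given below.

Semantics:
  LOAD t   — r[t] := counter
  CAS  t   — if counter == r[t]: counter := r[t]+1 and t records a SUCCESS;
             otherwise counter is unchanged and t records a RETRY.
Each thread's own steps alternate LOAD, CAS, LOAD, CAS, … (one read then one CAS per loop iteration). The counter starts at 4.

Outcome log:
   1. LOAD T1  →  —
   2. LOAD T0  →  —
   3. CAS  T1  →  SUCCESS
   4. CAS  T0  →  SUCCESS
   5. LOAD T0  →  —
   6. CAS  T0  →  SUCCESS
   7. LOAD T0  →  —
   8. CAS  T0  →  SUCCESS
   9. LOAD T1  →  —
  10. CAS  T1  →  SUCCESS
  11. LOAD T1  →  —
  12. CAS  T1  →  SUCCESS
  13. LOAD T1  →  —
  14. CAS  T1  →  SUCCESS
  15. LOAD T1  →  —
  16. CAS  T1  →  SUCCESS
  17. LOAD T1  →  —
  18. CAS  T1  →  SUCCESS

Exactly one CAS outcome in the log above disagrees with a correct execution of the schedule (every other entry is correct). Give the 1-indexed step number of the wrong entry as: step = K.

step = 4

Reference trace:
step 1: T1 LOAD ⇒ load; ctr=4 reg=4
step 2: T0 LOAD ⇒ load; ctr=4 reg=4
step 3: T1 CAS ⇒ ok; ctr=5 reg=4
step 4: T0 CAS ⇒ retry; ctr=5 reg=4
step 5: T0 LOAD ⇒ load; ctr=5 reg=5
step 6: T0 CAS ⇒ ok; ctr=6 reg=5
step 7: T0 LOAD ⇒ load; ctr=6 reg=6
step 8: T0 CAS ⇒ ok; ctr=7 reg=6
step 9: T1 LOAD ⇒ load; ctr=7 reg=7
step 10: T1 CAS ⇒ ok; ctr=8 reg=7
step 11: T1 LOAD ⇒ load; ctr=8 reg=8
step 12: T1 CAS ⇒ ok; ctr=9 reg=8
step 13: T1 LOAD ⇒ load; ctr=9 reg=9
step 14: T1 CAS ⇒ ok; ctr=10 reg=9
step 15: T1 LOAD ⇒ load; ctr=10 reg=10
step 16: T1 CAS ⇒ ok; ctr=11 reg=10
step 17: T1 LOAD ⇒ load; ctr=11 reg=11
step 18: T1 CAS ⇒ ok; ctr=12 reg=11
Flip is step 4.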